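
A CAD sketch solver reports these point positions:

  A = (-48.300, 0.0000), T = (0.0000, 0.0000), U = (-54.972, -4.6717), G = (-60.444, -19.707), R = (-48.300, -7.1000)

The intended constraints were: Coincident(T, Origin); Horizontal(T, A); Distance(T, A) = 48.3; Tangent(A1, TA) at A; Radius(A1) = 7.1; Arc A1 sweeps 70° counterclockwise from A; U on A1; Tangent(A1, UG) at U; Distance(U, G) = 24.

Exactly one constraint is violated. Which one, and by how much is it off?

Distance(U, G) = 24 — off by 8.00.

T = (0.00, 0.00) ✓; T.y = 0.00, A.y = 0.00 ✓; |TA| = 48.30 ✓; ∠(RA, AT) = 90.00° ✓; |RA| = 7.100 ✓; bearing(R→U) − bearing(R→A) = 70.00° ✓; |RU| = 7.100 ✓; ∠(RU, UG) = 90.00° ✓; |UG| = 16.00 ✗.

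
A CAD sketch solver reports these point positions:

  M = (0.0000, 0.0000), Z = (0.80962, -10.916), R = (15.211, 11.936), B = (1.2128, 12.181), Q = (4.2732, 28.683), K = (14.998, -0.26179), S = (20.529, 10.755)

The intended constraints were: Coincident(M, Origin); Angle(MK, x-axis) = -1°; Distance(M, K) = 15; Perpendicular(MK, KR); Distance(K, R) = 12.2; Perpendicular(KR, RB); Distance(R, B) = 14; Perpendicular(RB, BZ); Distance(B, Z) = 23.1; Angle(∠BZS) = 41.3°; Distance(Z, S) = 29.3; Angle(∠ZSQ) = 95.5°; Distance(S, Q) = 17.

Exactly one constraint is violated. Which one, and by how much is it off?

Distance(S, Q) = 17 — off by 7.20.

M = (0.00, 0.00) ✓; MK at -1.000° ✓; |MK| = 15.00 ✓; ∠(MK, KR) = 90.00° ✓; |KR| = 12.20 ✓; ∠(KR, RB) = 90.00° ✓; |RB| = 14.00 ✓; ∠(RB, BZ) = 90.00° ✓; |BZ| = 23.10 ✓; ∠BZS = 41.30° ✓; |ZS| = 29.30 ✓; ∠ZSQ = 95.50° ✓; |SQ| = 24.20 ✗.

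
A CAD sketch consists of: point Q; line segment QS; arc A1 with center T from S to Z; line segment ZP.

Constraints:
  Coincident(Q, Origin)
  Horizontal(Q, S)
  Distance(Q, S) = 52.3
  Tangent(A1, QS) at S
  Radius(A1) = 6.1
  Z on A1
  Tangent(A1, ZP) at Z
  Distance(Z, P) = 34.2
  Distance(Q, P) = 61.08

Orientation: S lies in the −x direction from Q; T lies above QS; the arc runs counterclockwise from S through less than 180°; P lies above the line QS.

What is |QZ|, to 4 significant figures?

46.60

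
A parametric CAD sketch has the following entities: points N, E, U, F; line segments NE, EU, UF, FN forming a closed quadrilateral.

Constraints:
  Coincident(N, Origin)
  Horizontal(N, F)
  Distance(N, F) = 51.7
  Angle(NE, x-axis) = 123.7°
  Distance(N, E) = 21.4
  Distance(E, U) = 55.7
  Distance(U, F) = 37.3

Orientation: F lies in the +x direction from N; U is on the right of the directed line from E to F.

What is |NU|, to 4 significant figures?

34.51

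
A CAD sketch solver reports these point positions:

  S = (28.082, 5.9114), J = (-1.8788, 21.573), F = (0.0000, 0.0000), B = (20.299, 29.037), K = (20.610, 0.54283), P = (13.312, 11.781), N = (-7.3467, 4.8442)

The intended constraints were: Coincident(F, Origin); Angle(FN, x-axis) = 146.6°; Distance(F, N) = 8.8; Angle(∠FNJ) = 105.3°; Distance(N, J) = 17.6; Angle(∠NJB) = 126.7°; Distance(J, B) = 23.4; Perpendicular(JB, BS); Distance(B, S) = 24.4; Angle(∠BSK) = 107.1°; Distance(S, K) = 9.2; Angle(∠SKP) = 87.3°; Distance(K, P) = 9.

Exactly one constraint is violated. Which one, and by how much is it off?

Distance(K, P) = 9 — off by 4.40.

F = (0.00, 0.00) ✓; FN at 146.6° ✓; |FN| = 8.800 ✓; ∠FNJ = 105.3° ✓; |NJ| = 17.60 ✓; ∠NJB = 126.7° ✓; |JB| = 23.40 ✓; ∠(JB, BS) = 90.00° ✓; |BS| = 24.40 ✓; ∠BSK = 107.1° ✓; |SK| = 9.201 ✓; ∠SKP = 87.30° ✓; |KP| = 13.40 ✗.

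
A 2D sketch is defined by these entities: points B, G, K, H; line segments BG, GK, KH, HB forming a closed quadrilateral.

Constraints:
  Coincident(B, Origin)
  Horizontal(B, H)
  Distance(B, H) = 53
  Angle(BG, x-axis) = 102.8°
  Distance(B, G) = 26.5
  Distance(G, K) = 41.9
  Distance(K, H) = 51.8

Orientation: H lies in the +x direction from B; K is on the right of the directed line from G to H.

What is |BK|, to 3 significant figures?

15.4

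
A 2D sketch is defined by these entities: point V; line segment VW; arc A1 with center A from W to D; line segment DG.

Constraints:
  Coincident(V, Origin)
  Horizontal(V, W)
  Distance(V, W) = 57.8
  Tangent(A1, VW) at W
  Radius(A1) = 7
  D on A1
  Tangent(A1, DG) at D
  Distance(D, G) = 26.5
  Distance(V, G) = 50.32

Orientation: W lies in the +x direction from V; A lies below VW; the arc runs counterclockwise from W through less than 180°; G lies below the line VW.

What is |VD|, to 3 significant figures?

51.5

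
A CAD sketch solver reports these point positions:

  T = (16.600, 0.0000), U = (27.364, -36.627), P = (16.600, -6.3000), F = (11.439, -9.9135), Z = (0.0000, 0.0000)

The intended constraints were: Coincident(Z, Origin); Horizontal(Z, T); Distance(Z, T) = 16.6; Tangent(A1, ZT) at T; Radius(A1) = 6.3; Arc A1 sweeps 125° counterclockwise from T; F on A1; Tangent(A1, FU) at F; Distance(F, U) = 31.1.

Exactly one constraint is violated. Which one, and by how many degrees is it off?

Tangent(A1, FU) at F — off by 4.20°.

Z = (0.00, 0.00) ✓; Z.y = 0.00, T.y = 0.00 ✓; |ZT| = 16.60 ✓; ∠(PT, TZ) = 90.00° ✓; |PT| = 6.300 ✓; bearing(P→F) − bearing(P→T) = 125.0° ✓; |PF| = 6.300 ✓; ∠(PF, FU) = 94.20° ✗; |FU| = 31.10 ✓.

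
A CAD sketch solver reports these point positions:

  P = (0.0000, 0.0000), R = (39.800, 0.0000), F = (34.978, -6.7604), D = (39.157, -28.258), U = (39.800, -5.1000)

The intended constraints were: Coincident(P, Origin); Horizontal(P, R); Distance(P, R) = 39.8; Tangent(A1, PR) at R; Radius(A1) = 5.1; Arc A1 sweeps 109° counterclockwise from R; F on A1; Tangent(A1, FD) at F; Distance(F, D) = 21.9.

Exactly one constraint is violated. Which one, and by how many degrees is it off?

Tangent(A1, FD) at F — off by 8.00°.

P = (0.00, 0.00) ✓; P.y = 0.00, R.y = 0.00 ✓; |PR| = 39.80 ✓; ∠(UR, RP) = 90.00° ✓; |UR| = 5.100 ✓; bearing(U→F) − bearing(U→R) = 109.0° ✓; |UF| = 5.100 ✓; ∠(UF, FD) = 98.00° ✗; |FD| = 21.90 ✓.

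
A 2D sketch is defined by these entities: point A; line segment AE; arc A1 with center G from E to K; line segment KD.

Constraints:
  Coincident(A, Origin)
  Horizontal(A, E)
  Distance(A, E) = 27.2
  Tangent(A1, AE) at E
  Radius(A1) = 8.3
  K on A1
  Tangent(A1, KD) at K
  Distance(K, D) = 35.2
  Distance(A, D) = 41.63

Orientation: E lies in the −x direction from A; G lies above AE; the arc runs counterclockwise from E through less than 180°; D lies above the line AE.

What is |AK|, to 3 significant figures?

20.1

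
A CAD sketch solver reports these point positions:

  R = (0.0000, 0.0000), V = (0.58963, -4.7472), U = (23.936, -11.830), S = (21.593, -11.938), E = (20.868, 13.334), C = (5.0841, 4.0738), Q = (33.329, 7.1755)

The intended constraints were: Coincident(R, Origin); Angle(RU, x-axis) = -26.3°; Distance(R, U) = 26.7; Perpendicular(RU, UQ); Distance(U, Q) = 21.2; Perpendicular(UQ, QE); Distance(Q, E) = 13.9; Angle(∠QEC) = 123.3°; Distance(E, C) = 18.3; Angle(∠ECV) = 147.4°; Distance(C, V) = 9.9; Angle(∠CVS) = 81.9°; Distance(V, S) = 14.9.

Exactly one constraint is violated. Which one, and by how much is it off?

Distance(V, S) = 14.9 — off by 7.30.

R = (0.00, 0.00) ✓; RU at -26.30° ✓; |RU| = 26.70 ✓; ∠(RU, UQ) = 90.00° ✓; |UQ| = 21.20 ✓; ∠(UQ, QE) = 90.00° ✓; |QE| = 13.90 ✓; ∠QEC = 123.3° ✓; |EC| = 18.30 ✓; ∠ECV = 147.4° ✓; |CV| = 9.900 ✓; ∠CVS = 81.90° ✓; |VS| = 22.20 ✗.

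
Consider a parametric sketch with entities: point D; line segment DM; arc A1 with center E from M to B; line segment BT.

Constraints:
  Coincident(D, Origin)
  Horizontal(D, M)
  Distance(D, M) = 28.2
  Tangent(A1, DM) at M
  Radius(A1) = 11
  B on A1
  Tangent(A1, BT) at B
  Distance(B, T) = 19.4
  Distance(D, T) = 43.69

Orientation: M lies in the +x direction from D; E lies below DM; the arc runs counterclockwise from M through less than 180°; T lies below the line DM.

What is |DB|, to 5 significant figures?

24.876

D is at the origin; DM is horizontal with |DM| = 28.2 and M on the +x side, so M = (28.200, 0.0000). Tangency of A1 to DM means the radius EM is perpendicular to DM, so E = M + (0, -11) = (28.200, -11.000). Since EB ⟂ BT (tangency), |ET| = √(11.0² + 19.4²) = 22.302 regardless of where B sits on A1. So T lies on both circle(D, 43.69) and circle(E, 22.302); the below-DM intersection is T = (28.281, -33.301). B is the foot of the tangent from T: B = (18.651, -16.460).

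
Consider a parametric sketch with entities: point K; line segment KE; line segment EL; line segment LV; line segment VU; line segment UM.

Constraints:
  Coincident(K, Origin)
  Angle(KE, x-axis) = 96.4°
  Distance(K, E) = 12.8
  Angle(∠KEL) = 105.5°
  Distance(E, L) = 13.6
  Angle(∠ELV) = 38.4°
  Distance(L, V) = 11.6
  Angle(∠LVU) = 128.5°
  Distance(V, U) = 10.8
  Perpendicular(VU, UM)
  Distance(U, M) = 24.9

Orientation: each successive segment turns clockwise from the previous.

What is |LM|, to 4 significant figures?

23.98

∠LVU = 128.5° gives VU at -171.2° from the x-axis; with |VU| = 10.8, U = (-5.228, 6.064). VU is perpendicular to UM, so UM runs at 98.80°; with |UM| = 24.9, M = (-9.038, 30.67). Then |LM| = |M − L| = 23.98.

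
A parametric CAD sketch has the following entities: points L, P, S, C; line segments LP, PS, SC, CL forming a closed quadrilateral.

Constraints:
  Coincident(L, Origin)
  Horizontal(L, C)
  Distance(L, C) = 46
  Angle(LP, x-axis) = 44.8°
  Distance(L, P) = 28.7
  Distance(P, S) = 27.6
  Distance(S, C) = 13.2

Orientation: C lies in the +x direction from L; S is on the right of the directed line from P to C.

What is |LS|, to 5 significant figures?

33.694

Checks: |PS| = 27.60 ✓; |SC| = 13.20 ✓.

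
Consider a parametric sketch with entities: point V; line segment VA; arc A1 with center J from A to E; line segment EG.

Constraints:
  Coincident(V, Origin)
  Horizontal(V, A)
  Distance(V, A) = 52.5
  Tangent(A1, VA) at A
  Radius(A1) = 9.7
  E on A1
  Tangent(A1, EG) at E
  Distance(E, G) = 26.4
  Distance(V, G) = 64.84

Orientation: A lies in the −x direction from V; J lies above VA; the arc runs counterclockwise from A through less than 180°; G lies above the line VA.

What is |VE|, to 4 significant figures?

45.35

V is at the origin; V and A share the same y with |VA| = 52.5 and A on the −x side, so A = (-52.50, 0.000). A1 meets VA tangentially, so JA is at right angles to VA, so J = A + (0, 9.7) = (-52.50, 9.700). Since JE ⟂ EG (tangency), |JG| = √(9.7² + 26.4²) = 28.13 regardless of where E sits on A1. So G lies on both circle(V, 64.84) and circle(J, 28.13); the above-VA intersection is G = (-52.66, 37.83). E is the foot of the tangent from G: E = (-43.41, 13.10).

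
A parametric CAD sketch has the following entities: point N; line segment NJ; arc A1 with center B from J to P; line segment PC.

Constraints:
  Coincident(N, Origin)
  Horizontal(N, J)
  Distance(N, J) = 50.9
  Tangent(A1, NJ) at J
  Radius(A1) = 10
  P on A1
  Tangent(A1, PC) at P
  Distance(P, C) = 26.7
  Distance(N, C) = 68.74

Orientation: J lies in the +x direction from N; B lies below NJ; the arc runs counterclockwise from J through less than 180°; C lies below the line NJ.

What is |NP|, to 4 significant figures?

45.35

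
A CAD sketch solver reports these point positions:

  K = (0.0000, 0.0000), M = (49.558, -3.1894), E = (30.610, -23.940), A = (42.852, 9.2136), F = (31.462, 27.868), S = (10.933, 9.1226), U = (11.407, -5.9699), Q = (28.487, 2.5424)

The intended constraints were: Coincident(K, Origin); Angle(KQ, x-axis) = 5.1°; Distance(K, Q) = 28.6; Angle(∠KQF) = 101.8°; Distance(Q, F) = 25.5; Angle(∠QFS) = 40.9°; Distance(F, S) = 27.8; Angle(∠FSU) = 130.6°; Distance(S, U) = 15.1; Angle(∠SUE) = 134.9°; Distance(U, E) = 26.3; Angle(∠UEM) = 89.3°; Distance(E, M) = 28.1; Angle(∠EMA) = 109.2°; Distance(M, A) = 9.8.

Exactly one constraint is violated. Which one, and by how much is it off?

Distance(M, A) = 9.8 — off by 4.30.

K = (0.00, 0.00) ✓; KQ at 5.100° ✓; |KQ| = 28.60 ✓; ∠KQF = 101.8° ✓; |QF| = 25.50 ✓; ∠QFS = 40.90° ✓; |FS| = 27.80 ✓; ∠FSU = 130.6° ✓; |SU| = 15.10 ✓; ∠SUE = 134.9° ✓; |UE| = 26.30 ✓; ∠UEM = 89.30° ✓; |EM| = 28.10 ✓; ∠EMA = 109.2° ✓; |MA| = 14.10 ✗.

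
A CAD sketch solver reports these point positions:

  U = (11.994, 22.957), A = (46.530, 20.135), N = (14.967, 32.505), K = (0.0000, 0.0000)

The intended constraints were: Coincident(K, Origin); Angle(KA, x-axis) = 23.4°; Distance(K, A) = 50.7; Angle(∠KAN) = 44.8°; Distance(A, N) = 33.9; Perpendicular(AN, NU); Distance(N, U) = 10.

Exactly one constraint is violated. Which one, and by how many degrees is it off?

Perpendicular(AN, NU) — off by 4.11°.

K = (0.00, 0.00) ✓; KA at 23.40° ✓; |KA| = 50.70 ✓; ∠KAN = 44.80° ✓; |AN| = 33.90 ✓; ∠(AN, NU) = 94.11° ✗; |NU| = 10.00 ✓.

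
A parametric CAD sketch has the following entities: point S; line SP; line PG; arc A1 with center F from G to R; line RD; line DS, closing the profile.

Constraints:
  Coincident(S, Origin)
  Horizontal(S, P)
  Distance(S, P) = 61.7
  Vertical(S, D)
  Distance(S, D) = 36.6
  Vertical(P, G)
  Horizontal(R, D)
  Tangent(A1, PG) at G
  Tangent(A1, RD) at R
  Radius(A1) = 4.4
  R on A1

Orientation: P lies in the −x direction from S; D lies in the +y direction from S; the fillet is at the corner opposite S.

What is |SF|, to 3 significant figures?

65.7

SD is vertical with |SD| = 36.6 and D on the +y side, so D = (0.00, 36.6). The virtual corner opposite S is at (-61.7, 36.6). Since A1 is tangent to PG there, FG ⟂ PG and A1 meets RD tangentially, so FR is at right angles to RD, with radius 4.4, so the center F sits 4.4 in from both sides at F = (-57.3, 32.2). Then |SF| = |F − S| = 65.7.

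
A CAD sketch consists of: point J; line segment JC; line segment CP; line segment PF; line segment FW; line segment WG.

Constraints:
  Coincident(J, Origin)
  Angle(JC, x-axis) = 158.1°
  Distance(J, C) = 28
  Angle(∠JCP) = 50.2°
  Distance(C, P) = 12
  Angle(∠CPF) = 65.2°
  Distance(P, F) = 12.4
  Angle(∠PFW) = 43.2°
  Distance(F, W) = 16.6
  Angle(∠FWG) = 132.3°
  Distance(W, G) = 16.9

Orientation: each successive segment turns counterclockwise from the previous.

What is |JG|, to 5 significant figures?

41.541

J is at the origin; JC runs at 158.1° with length 28.0, so C = (-25.979, 10.444). ∠JCP = 50.2° gives CP at -72.100° from the x-axis; with |CP| = 12.0, P = (-22.291, -0.97547). ∠CPF = 65.2° gives PF at 42.700° from the x-axis; with |PF| = 12.4, F = (-13.178, 7.4337). ∠PFW = 43.2° gives FW at 179.50° from the x-axis; with |FW| = 16.6, W = (-29.778, 7.5786). ∠FWG = 132.3° gives WG at -132.80° from the x-axis; with |WG| = 16.9, G = (-41.260, -4.8215). Then |JG| = |G − J| = 41.541.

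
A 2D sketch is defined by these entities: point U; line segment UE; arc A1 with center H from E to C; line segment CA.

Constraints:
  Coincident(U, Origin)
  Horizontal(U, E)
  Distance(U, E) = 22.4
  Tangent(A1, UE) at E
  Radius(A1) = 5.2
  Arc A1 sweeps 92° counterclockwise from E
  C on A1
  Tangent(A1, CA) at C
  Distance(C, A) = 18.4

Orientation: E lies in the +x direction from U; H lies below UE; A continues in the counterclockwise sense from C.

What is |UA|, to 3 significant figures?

29.7

U is at the origin; UE is horizontal with |UE| = 22.4 and E on the +x side, so E = (22.4, 0.00). Tangency of A1 to UE means the radius HE is perpendicular to UE, so H = E + (0, -5.2) = (22.4, -5.20). On A1, E sits at bearing 90° from H; a 92° counterclockwise sweep puts C at bearing 182°, so C = H + 5.2·(cos 182°, sin 182°) = (17.2, -5.38). A1 meets CA tangentially, so HC is at right angles to CA, so CA runs along (−sin 182°, cos 182°); with |CA| = 18.4, A = (17.8, -23.8). Then |UA| = |A − U| = 29.7.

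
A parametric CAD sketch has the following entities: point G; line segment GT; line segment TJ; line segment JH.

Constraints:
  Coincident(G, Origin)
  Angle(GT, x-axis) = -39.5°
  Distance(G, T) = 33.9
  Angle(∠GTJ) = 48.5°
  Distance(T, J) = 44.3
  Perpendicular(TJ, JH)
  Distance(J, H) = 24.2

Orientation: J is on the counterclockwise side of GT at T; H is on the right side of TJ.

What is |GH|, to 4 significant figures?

54.18

∠GTJ = 48.5°, so TJ runs at -39.5° + (180° − 48.5°) = 92.00° from the x-axis; with |TJ| = 44.3, J = T + 44.3·(cos 92.00°, sin 92.00°) = (24.61, 22.71). The perpendicularity gives JH at right angles to TJ; with |JH| = 24.2 on the right of TJ, H = J + 24.2·(0.9994, 0.03490) = (48.80, 23.55). Then |GH| = |H − G| = 54.18.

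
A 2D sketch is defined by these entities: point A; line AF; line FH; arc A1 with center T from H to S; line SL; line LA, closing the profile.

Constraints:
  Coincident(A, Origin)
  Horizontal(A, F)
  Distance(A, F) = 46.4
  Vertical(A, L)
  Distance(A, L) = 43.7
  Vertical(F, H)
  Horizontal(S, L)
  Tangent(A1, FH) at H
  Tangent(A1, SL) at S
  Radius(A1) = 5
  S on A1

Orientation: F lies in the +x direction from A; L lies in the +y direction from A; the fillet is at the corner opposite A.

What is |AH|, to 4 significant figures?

60.42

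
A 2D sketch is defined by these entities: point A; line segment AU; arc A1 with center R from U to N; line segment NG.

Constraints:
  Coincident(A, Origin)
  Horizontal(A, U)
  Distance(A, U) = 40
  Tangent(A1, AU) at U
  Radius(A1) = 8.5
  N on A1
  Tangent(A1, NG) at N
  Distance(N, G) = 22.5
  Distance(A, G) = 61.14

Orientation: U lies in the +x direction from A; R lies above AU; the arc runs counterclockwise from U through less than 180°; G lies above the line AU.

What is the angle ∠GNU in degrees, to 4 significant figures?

143.2°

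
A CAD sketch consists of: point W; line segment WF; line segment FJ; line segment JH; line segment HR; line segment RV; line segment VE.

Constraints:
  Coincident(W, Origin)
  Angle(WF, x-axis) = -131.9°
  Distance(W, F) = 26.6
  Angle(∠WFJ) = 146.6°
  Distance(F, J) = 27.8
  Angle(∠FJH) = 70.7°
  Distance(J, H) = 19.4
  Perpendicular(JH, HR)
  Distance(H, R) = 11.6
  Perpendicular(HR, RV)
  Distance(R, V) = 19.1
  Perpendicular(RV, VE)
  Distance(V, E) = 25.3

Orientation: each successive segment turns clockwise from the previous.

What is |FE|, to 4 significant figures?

40.91

W is at the origin; WF runs at -131.9° with length 26.6, so F = (-17.76, -19.80). ∠WFJ = 146.6° gives FJ at -165.3° from the x-axis; with |FJ| = 27.8, J = (-44.65, -26.85). ∠FJH = 70.7° gives JH at 85.40° from the x-axis; with |JH| = 19.4, H = (-43.10, -7.516). JH ⟂ HR, so HR runs at -4.600°; with |HR| = 11.6, R = (-31.54, -8.446). HR is perpendicular to RV, so RV runs at -94.60°; with |RV| = 19.1, V = (-33.07, -27.48). RV is perpendicular to VE, so VE runs at 175.4°; with |VE| = 25.3, E = (-58.29, -25.46). Then |FE| = |E − F| = 40.91.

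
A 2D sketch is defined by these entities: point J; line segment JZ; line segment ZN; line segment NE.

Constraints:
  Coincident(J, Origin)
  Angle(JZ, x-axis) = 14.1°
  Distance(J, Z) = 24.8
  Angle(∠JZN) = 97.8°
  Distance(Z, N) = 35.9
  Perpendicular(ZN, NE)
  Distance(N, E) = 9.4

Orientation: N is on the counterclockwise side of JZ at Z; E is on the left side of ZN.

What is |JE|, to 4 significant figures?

42.09

∠JZN = 97.8°, so ZN runs at 14.1° + (180° − 97.8°) = 96.30° from the x-axis; with |ZN| = 35.9, N = Z + 35.9·(cos 96.30°, sin 96.30°) = (20.11, 41.72). The perpendicularity gives NE at right angles to ZN; with |NE| = 9.4 on the left of ZN, E = N + 9.4·(-0.9940, -0.1097) = (10.77, 40.69). Then |JE| = |E − J| = 42.09.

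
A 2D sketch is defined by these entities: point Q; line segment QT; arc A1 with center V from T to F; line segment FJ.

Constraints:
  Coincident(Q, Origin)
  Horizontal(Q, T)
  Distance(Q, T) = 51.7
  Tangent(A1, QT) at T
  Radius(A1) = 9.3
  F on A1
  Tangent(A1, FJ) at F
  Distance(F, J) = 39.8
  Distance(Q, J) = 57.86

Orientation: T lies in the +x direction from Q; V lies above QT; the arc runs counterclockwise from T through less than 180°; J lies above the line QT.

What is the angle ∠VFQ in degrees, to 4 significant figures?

23.67°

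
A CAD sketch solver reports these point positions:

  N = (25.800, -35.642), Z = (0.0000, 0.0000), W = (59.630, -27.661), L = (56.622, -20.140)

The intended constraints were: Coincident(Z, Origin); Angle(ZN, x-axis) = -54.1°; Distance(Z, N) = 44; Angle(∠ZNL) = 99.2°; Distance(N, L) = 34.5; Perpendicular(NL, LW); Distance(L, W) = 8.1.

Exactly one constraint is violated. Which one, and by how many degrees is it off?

Perpendicular(NL, LW) — off by 4.90°.

Z = (0.00, 0.00) ✓; ZN at -54.10° ✓; |ZN| = 44.00 ✓; ∠ZNL = 99.20° ✓; |NL| = 34.50 ✓; ∠(NL, LW) = 94.90° ✗; |LW| = 8.100 ✓.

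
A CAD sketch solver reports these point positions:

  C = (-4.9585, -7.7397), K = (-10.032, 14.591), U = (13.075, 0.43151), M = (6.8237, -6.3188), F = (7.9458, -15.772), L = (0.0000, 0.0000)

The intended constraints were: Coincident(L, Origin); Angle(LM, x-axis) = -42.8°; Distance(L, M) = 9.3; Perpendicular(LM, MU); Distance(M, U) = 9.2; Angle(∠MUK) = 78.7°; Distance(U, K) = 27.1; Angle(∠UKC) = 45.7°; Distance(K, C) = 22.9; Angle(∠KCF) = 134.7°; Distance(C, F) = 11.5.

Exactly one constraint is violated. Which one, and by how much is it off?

Distance(C, F) = 11.5 — off by 3.70.

L = (0.00, 0.00) ✓; LM at -42.80° ✓; |LM| = 9.300 ✓; ∠(LM, MU) = 90.00° ✓; |MU| = 9.200 ✓; ∠MUK = 78.70° ✓; |UK| = 27.10 ✓; ∠UKC = 45.70° ✓; |KC| = 22.90 ✓; ∠KCF = 134.7° ✓; |CF| = 15.20 ✗.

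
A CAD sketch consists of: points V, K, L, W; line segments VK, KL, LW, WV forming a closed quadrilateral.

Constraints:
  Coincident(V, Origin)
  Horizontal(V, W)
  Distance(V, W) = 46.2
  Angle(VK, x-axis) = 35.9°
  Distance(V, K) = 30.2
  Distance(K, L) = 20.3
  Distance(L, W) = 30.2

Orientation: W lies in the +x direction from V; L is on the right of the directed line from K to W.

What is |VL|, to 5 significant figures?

16.027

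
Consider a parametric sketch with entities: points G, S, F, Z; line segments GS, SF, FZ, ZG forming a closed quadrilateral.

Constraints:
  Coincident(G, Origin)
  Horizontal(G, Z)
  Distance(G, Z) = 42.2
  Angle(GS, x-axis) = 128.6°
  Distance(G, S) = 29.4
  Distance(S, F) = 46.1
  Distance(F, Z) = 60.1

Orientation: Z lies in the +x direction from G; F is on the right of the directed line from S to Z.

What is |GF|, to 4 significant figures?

26.49

Checks: |SF| = 46.10 ✓; |FZ| = 60.10 ✓.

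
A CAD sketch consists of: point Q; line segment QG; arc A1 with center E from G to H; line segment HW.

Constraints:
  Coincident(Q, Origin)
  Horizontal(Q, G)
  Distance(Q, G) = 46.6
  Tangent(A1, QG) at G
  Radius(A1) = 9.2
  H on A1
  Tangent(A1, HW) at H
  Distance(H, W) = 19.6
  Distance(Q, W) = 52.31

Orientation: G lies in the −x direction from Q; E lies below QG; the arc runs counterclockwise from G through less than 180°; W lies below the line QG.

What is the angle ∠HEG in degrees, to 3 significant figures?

126°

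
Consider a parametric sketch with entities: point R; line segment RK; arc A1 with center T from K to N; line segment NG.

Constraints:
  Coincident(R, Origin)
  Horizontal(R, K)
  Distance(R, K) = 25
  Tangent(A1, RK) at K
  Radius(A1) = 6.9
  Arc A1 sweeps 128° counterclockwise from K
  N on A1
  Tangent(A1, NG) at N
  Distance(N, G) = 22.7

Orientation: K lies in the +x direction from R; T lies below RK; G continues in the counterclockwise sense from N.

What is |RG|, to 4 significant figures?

44.36

R is at the origin; RK is horizontal with |RK| = 25.0 and K on the +x side, so K = (25.00, 0.000). The tangent condition forces TK to be normal to RK, so T = K + (0, -6.9) = (25.00, -6.900). On A1, K sits at bearing 90° from T; a 128° counterclockwise sweep puts N at bearing 218°, so N = T + 6.9·(cos 218°, sin 218°) = (19.56, -11.15). The tangent condition forces TN to be normal to NG, so NG runs along (−sin 218°, cos 218°); with |NG| = 22.7, G = (33.54, -29.04). Then |RG| = |G − R| = 44.36.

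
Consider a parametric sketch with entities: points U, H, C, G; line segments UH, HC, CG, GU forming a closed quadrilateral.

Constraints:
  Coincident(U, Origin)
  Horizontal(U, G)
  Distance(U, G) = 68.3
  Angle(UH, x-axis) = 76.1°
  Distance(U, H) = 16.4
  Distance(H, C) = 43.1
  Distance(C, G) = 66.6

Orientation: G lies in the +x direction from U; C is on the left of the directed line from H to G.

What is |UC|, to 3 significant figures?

58.9

Checks: U = (0.00, 0.00) ✓; |HC| = 43.10 ✓; |CG| = 66.60 ✓.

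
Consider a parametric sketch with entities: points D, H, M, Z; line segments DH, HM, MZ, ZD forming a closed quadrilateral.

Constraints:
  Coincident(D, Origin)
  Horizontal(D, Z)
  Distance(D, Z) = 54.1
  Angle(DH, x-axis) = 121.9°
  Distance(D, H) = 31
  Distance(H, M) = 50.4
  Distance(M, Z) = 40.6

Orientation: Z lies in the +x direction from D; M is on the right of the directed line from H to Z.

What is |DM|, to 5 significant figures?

20.058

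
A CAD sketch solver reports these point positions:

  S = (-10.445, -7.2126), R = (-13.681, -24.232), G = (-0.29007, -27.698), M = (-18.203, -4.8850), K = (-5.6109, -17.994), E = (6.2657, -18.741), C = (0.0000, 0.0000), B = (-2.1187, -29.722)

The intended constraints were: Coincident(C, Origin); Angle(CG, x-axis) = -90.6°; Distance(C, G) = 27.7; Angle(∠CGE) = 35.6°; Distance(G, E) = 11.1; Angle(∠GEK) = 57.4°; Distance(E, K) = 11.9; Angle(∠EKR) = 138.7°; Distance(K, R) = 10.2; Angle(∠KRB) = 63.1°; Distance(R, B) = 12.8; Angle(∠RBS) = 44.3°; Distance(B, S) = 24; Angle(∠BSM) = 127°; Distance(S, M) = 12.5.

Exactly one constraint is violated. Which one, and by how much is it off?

Distance(S, M) = 12.5 — off by 4.40.

C = (0.00, 0.00) ✓; CG at -90.60° ✓; |CG| = 27.70 ✓; ∠CGE = 35.60° ✓; |GE| = 11.10 ✓; ∠GEK = 57.40° ✓; |EK| = 11.90 ✓; ∠EKR = 138.7° ✓; |KR| = 10.20 ✓; ∠KRB = 63.10° ✓; |RB| = 12.80 ✓; ∠RBS = 44.30° ✓; |BS| = 24.00 ✓; ∠BSM = 127.0° ✓; |SM| = 8.100 ✗.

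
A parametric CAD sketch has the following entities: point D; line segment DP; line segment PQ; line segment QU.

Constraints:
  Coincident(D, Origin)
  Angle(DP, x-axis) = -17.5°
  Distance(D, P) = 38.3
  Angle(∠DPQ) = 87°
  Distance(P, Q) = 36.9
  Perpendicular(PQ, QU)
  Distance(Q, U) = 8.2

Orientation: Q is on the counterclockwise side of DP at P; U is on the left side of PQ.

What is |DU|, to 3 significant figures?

46.0

D is at the origin; DP runs at -17.5° with length 38.3, so P = 38.3·(cos -17.5°, sin -17.5°) = (36.5, -11.5). ∠DPQ = 87.0°, so PQ runs at -17.5° + (180° − 87.0°) = 75.5° from the x-axis; with |PQ| = 36.9, Q = P + 36.9·(cos 75.5°, sin 75.5°) = (45.8, 24.2). The perpendicularity gives QU at right angles to PQ; with |QU| = 8.2 on the left of PQ, U = Q + 8.2·(-0.968, 0.250) = (37.8, 26.3). Then |DU| = |U − D| = 46.0.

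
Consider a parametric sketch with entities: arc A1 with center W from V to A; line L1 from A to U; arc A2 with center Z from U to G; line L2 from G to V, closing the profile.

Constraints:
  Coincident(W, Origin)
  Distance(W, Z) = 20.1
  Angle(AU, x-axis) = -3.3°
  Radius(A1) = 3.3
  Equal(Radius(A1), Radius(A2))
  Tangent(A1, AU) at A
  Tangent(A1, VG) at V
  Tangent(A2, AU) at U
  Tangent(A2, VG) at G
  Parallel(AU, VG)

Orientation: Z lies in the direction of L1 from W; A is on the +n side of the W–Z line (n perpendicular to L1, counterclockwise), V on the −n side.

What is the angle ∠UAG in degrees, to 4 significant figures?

18.18°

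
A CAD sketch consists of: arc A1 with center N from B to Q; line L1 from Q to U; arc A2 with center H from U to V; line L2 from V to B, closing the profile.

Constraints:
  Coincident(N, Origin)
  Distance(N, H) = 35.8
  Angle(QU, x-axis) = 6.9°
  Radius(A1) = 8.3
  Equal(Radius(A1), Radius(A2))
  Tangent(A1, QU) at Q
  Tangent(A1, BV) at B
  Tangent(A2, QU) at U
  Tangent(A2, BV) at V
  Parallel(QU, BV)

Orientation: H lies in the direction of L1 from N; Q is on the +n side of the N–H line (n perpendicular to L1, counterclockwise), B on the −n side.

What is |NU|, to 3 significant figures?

36.7

The slot axis is L1's direction at 6.9°, so u = (cos 6.9°, sin 6.9°) = (0.993, 0.120) and n = (−sin 6.9°, cos 6.9°) = (-0.120, 0.993). N is at the origin and H lies 35.8 along u from N, so H = 35.8·u = (35.5, 4.30). Tangency of A1 to both parallel lines with radius 8.3 puts Q and B at N ± 8.3·n: Q = (-0.997, 8.24), B = (0.997, -8.24). Equal radii place U and V the same way about H: U = H + 8.3·n = (34.5, 12.5), V = H − 8.3·n = (36.5, -3.94). Then |NU| = |U − N| = 36.7.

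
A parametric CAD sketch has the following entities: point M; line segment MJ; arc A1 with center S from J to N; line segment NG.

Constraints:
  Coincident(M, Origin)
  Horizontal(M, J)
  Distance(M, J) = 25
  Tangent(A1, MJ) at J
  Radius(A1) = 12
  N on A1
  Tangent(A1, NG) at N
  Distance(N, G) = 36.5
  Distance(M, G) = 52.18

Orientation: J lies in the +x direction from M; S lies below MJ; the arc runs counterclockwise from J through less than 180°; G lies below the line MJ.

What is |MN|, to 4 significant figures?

18.53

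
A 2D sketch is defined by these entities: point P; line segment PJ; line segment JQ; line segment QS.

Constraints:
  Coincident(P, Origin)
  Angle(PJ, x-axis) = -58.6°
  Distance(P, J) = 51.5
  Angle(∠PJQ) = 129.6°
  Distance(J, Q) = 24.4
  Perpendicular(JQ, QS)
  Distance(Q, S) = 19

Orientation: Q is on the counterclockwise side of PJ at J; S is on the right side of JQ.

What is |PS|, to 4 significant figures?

81.97

P is at the origin; PJ runs at -58.6° with length 51.5, so J = 51.5·(cos -58.6°, sin -58.6°) = (26.83, -43.96). ∠PJQ = 129.6°, so JQ runs at -58.6° + (180° − 129.6°) = -8.200° from the x-axis; with |JQ| = 24.4, Q = J + 24.4·(cos -8.200°, sin -8.200°) = (50.98, -47.44). JQ ⟂ QS; with |QS| = 19.0 on the right of JQ, S = Q + 19.0·(-0.1426, -0.9898) = (48.27, -66.24). Then |PS| = |S − P| = 81.97.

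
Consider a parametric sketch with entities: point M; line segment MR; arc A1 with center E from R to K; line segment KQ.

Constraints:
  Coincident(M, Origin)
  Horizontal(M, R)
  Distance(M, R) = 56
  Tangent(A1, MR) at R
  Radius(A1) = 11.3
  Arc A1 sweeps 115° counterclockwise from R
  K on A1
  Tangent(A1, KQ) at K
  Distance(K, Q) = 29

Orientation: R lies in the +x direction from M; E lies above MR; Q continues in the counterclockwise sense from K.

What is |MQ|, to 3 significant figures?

68.6

On A1, R sits at bearing -90° from E; a 115° counterclockwise sweep puts K at bearing 25°, so K = E + 11.3·(cos 25°, sin 25°) = (66.2, 16.1). The tangent condition forces EK to be normal to KQ, so KQ runs along (−sin 25°, cos 25°); with |KQ| = 29.0, Q = (54.0, 42.4). Then |MQ| = |Q − M| = 68.6.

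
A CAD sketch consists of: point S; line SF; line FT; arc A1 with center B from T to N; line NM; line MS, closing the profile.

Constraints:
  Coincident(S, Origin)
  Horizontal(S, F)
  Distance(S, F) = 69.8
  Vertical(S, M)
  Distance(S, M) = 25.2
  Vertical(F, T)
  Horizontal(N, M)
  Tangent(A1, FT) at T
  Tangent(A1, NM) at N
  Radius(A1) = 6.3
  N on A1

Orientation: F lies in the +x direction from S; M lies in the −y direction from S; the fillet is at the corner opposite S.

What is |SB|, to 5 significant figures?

66.253

S is at the origin; S and F share the same y with |SF| = 69.8 and F on the +x side, so F = (69.800, 0.0000). S and M share the same x with |SM| = 25.2 and M on the −y side, so M = (0.0000, -25.200). The virtual corner opposite S is at (69.800, -25.200). Tangency of A1 to FT means the radius BT is perpendicular to FT and A1 meets NM tangentially, so BN is at right angles to NM, with radius 6.3, so the center B sits 6.3 in from both sides at B = (63.500, -18.900). Then |SB| = |B − S| = 66.253.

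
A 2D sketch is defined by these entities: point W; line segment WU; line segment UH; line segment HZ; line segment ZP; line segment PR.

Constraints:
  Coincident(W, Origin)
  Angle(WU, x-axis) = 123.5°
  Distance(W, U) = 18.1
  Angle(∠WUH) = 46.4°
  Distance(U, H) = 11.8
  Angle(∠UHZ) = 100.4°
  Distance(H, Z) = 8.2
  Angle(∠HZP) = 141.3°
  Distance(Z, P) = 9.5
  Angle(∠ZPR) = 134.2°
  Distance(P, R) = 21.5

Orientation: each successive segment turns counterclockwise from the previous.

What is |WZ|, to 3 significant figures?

5.11

W is at the origin; WU runs at 123.5° with length 18.1, so U = (-9.99, 15.1). ∠WUH = 46.4° gives UH at -103° from the x-axis; with |UH| = 11.8, H = (-12.6, 3.59). ∠UHZ = 100.4° gives HZ at -23.3° from the x-axis; with |HZ| = 8.2, Z = (-5.09, 0.348). Then |WZ| = |Z − W| = 5.11.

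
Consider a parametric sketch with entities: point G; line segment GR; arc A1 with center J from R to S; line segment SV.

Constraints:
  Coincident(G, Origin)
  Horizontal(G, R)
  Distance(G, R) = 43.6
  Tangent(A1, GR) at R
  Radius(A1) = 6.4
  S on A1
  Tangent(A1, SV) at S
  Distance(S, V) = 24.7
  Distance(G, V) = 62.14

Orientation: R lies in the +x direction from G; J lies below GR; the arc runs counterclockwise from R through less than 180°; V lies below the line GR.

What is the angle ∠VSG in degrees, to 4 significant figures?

145.8°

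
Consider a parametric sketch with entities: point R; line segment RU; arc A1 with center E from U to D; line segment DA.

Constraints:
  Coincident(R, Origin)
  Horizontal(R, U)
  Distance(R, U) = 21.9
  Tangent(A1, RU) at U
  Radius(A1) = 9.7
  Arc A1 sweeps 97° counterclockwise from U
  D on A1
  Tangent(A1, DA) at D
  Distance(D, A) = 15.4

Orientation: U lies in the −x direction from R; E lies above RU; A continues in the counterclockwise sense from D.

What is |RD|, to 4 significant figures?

16.40

R is at the origin; R and U share the same y with |RU| = 21.9 and U on the −x side, so U = (-21.90, 0.000). Since A1 is tangent to RU there, EU ⟂ RU, so E = U + (0, 9.7) = (-21.90, 9.700). On A1, U sits at bearing -90° from E; a 97° counterclockwise sweep puts D at bearing 7°, so D = E + 9.7·(cos 7°, sin 7°) = (-12.27, 10.88). Then |RD| = |D − R| = 16.40.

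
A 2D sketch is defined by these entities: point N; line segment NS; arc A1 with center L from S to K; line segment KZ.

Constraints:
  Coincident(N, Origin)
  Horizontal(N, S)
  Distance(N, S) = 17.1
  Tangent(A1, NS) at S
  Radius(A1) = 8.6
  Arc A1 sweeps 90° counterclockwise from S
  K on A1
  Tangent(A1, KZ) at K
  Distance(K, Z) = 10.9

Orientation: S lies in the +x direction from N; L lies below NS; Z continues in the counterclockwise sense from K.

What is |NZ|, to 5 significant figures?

21.272

N is at the origin; N and S share the same y with |NS| = 17.1 and S on the +x side, so S = (17.100, 0.0000). Tangency of A1 to NS means the radius LS is perpendicular to NS, so L = S + (0, -8.6) = (17.100, -8.6000). On A1, S sits at bearing 90° from L; a 90° counterclockwise sweep puts K at bearing 180°, so K = L + 8.6·(cos 180°, sin 180°) = (8.5000, -8.6000). A1 meets KZ tangentially, so LK is at right angles to KZ, so KZ runs along (−sin 180°, cos 180°); with |KZ| = 10.9, Z = (8.5000, -19.500). Then |NZ| = |Z − N| = 21.272.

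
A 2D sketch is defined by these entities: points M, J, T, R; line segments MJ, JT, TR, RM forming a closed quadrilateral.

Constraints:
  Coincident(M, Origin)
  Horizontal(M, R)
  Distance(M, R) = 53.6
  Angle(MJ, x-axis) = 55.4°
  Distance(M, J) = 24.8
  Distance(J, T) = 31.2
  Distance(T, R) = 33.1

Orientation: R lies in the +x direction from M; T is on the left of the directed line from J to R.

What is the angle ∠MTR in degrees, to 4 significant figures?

72.18°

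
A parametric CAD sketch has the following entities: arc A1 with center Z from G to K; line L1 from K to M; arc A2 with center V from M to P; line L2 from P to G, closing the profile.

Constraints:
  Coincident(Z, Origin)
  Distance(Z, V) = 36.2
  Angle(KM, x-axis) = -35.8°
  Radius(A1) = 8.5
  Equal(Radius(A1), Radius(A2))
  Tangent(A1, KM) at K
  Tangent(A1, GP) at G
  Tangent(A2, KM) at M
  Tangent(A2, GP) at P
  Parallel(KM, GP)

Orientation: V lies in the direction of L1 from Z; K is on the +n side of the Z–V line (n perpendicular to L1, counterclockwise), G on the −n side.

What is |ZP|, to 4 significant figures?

37.18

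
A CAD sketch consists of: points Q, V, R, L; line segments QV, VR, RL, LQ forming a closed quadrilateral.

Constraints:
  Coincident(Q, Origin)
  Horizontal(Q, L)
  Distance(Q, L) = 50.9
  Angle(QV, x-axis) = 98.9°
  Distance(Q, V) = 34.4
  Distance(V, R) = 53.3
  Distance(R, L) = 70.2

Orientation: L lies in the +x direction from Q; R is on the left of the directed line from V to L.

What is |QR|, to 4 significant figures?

77.03

Checks: |VR| = 53.30 ✓; |RL| = 70.20 ✓.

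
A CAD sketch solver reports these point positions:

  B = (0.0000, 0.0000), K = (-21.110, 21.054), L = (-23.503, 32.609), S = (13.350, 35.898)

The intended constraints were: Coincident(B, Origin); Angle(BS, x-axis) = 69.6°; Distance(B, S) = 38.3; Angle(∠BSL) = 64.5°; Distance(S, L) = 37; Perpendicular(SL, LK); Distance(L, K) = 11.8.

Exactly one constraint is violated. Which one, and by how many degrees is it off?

Perpendicular(SL, LK) — off by 6.60°.

B = (0.00, 0.00) ✓; BS at 69.60° ✓; |BS| = 38.30 ✓; ∠BSL = 64.50° ✓; |SL| = 37.00 ✓; ∠(SL, LK) = 96.60° ✗; |LK| = 11.80 ✓.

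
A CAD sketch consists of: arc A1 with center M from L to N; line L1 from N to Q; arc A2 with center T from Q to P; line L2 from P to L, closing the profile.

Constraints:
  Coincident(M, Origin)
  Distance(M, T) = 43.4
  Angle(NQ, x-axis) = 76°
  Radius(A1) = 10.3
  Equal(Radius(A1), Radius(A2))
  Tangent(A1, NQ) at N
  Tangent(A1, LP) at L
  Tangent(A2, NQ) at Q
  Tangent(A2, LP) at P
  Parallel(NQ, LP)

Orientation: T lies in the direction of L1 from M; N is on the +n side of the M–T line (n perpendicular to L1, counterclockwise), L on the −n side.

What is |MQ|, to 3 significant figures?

44.6

The slot axis is L1's direction at 76.0°, so u = (cos 76.0°, sin 76.0°) = (0.242, 0.970) and n = (−sin 76.0°, cos 76.0°) = (-0.970, 0.242). M is at the origin and T lies 43.4 along u from M, so T = 43.4·u = (10.5, 42.1). Tangency of A1 to both parallel lines with radius 10.3 puts N and L at M ± 10.3·n: N = (-9.99, 2.49), L = (9.99, -2.49). Equal radii place Q and P the same way about T: Q = T + 10.3·n = (0.505, 44.6), P = T − 10.3·n = (20.5, 39.6). Then |MQ| = |Q − M| = 44.6.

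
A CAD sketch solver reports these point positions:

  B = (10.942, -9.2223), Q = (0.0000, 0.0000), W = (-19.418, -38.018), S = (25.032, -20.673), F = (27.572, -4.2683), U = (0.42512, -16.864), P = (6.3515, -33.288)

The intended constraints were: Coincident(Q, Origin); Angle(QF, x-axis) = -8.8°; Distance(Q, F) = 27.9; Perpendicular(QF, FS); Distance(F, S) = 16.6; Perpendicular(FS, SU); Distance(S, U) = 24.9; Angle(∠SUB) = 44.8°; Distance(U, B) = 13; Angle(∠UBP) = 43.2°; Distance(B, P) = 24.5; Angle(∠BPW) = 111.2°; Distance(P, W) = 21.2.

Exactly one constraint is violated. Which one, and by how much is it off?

Distance(P, W) = 21.2 — off by 5.00.

Q = (0.00, 0.00) ✓; QF at -8.800° ✓; |QF| = 27.90 ✓; ∠(QF, FS) = 90.00° ✓; |FS| = 16.60 ✓; ∠(FS, SU) = 90.00° ✓; |SU| = 24.90 ✓; ∠SUB = 44.80° ✓; |UB| = 13.00 ✓; ∠UBP = 43.20° ✓; |BP| = 24.50 ✓; ∠BPW = 111.2° ✓; |PW| = 26.20 ✗.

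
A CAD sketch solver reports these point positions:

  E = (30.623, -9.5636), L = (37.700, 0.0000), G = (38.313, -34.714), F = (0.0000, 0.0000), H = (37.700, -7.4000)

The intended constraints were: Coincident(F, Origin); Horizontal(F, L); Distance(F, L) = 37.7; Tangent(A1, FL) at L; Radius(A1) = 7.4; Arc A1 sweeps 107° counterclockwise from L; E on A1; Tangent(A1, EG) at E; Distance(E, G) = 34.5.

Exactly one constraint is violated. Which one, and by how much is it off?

Distance(E, G) = 34.5 — off by 8.20.

F = (0.00, 0.00) ✓; F.y = 0.00, L.y = 0.00 ✓; |FL| = 37.70 ✓; ∠(HL, LF) = 90.00° ✓; |HL| = 7.400 ✓; bearing(H→E) − bearing(H→L) = 107.0° ✓; |HE| = 7.400 ✓; ∠(HE, EG) = 90.00° ✓; |EG| = 26.30 ✗.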